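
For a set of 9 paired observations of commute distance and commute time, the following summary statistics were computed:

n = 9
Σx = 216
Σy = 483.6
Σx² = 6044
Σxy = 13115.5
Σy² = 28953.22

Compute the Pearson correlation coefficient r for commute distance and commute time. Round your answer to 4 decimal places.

0.9446

Sxx = Σx² − (Σx)²/n = 6044 − 5184 = 860
Sxy = Σxy − (Σx)(Σy)/n = 13115.5 − 11606.4 = 1509.1
Syy = Σy² − (Σy)²/n = 28953.22 − 25985.44 = 2967.78
r = Sxy/√(Sxx·Syy) = 1509.1/√(2552290.8) = 1509.1/1597.589059 = 0.944611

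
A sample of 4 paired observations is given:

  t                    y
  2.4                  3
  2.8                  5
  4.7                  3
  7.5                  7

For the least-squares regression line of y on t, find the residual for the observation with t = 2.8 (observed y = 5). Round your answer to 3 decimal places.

n = 4, Σx = 17.4, Σy = 18, Σxy = 87.8, Σx² = 91.94
Sxx = Σx² − (Σx)²/n = 91.94 − 75.69 = 16.25
Sxy = Σxy − (Σx)(Σy)/n = 87.8 − 78.3 = 9.5
b = Sxy/Sxx = 9.5/16.25 = 0.584615
a = ȳ − b·x̄ = 4.5 − 0.584615·4.35 = 1.956923
ŷ(2.8) = 1.956923 + 0.584615·2.8 = 3.593846
residual = y − ŷ = 5 − 3.593846 = 1.406154

1.406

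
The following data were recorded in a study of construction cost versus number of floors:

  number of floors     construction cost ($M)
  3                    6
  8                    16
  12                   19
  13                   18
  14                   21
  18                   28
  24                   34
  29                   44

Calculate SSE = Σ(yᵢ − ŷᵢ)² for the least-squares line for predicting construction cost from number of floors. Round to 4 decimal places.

n = 8, Σx = 121, Σy = 186, Σxy = 3498, Σx² = 2323, Σy² = 5294
Sxx = Σx² − (Σx)²/n = 2323 − 1830.125 = 492.875
Sxy = Σxy − (Σx)(Σy)/n = 3498 − 2813.25 = 684.75
Syy = Σy² − (Σy)²/n = 5294 − 4324.5 = 969.5
b = Sxy/Sxx = 684.75/492.875 = 1.389297
SSE = Syy − b·Sxy = 969.5 − 1.389297·684.75 = 18.178544

18.1785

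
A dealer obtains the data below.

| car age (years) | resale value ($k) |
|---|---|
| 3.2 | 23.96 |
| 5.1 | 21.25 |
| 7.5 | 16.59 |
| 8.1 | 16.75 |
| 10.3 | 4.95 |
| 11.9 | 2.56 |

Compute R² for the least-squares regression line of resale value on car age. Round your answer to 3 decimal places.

n = 6, Σx = 46.1, Σy = 86.06, Σxy = 526.596, Σx² = 405.81, Σy² = 1612.4908
Sxx = Σx² − (Σx)²/n = 405.81 − 354.201667 = 51.608333
Sxy = Σxy − (Σx)(Σy)/n = 526.596 − 661.227667 = -134.631667
Syy = Σy² − (Σy)²/n = 1612.4908 − 1234.387267 = 378.103533
R² = Sxy²/(Sxx·Syy) = (-134.631667)²/(51.608333·378.103533) = 0.928889

0.929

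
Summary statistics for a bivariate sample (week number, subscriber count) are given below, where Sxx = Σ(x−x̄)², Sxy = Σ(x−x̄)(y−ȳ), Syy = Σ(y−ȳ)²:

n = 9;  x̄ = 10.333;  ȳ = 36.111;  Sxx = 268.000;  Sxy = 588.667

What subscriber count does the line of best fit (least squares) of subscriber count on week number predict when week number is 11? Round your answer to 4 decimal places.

37.5761

b = Sxy/Sxx = 588.667/268 = 2.196519
a = ȳ − b·x̄ = 36.111 − 2.196519·10.333 = 13.414373
ŷ(11) = a + b·11 = 13.414373 + 2.196519·11 = 37.576078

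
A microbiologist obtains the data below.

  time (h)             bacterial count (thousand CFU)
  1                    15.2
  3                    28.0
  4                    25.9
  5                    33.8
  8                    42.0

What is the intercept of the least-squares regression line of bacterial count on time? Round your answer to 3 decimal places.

n = 5, Σx = 21, Σy = 144.9, Σxy = 707.8, Σx² = 115
Sxx = Σx² − (Σx)²/n = 115 − 88.2 = 26.8
Sxy = Σxy − (Σx)(Σy)/n = 707.8 − 608.58 = 99.22
b = Sxy/Sxx = 99.22/26.8 = 3.702239
a = ȳ − b·x̄ = 28.98 − 3.702239·4.2 = 13.430597

13.431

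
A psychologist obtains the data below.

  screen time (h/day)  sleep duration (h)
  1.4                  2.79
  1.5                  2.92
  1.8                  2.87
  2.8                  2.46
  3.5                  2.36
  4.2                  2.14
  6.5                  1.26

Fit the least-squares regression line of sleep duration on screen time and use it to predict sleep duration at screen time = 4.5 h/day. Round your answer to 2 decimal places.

n = 7, Σx = 21.7, Σy = 16.8, Σxy = 45.778, Σx² = 87.43
Sxx = Σx² − (Σx)²/n = 87.43 − 67.27 = 20.16
Sxy = Σxy − (Σx)(Σy)/n = 45.778 − 52.08 = -6.302
b = Sxy/Sxx = -6.302/20.16 = -0.312599
a = ȳ − b·x̄ = 2.4 − (-0.312599)·3.1 = 3.369058
ŷ(4.5) = a + b·4.5 = 3.369058 + (-0.312599)·4.5 = 1.962361

1.96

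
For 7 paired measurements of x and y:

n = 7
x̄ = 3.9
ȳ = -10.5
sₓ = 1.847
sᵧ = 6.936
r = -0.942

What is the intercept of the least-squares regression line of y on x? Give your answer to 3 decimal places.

3.296

b = r · sᵧ/sₓ = -0.942 · 6.936/1.847 = -3.537473
a = ȳ − b·x̄ = -10.5 − (-3.537473)·3.9 = 3.296143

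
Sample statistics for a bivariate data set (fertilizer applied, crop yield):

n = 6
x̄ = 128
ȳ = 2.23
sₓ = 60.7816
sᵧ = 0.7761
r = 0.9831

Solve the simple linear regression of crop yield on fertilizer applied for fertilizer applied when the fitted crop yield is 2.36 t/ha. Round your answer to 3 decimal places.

138.356

b = r · sᵧ/sₓ = 0.9831 · 0.7761/60.7816 = 0.012553
a = ȳ − b·x̄ = 2.23 − 0.012553·128 = 0.623232
Set a + b·x = 2.36: x = (2.36 − 0.623232) / 0.012553 = 138.356192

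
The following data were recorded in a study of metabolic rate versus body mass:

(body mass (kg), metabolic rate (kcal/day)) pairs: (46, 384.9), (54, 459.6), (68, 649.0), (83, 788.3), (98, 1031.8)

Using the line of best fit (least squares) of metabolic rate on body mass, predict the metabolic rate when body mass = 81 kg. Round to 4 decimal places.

n = 5, Σx = 349, Σy = 3313.6, Σxy = 253201.1, Σx² = 26149
Sxx = Σx² − (Σx)²/n = 26149 − 24360.2 = 1788.8
Sxy = Σxy − (Σx)(Σy)/n = 253201.1 − 231289.28 = 21911.82
b = Sxy/Sxx = 21911.82/1788.8 = 12.249452
a = ȳ − b·x̄ = 662.72 − 12.249452·69.8 = -192.291760
ŷ(81) = a + b·81 = -192.291760 + 12.249452·81 = 799.913864

799.9139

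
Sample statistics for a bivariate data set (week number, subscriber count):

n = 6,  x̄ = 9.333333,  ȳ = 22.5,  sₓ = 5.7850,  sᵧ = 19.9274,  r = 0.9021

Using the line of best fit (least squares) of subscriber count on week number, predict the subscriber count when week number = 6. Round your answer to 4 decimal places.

12.1419

b = r · sᵧ/sₓ = 0.9021 · 19.9274/5.785 = 3.107434
a = ȳ − b·x̄ = 22.5 − 3.107434·9.333333 = -6.502719
ŷ(6) = a + b·6 = -6.502719 + 3.107434·6 = 12.141887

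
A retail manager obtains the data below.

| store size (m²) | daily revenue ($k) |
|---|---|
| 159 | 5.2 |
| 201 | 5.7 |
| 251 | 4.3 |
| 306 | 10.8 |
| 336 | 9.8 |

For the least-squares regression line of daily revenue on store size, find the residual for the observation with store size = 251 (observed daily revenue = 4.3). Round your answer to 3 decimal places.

n = 5, Σx = 1253, Σy = 35.8, Σxy = 9649.4, Σx² = 335215
Sxx = Σx² − (Σx)²/n = 335215 − 314001.8 = 21213.2
Sxy = Σxy − (Σx)(Σy)/n = 9649.4 − 8971.48 = 677.92
b = Sxy/Sxx = 677.92/21213.2 = 0.031957
a = ȳ − b·x̄ = 7.16 − 0.031957·250.6 = -0.848540
ŷ(251) = -0.848540 + 0.031957·251 = 7.172783
residual = y − ŷ = 4.3 − 7.172783 = -2.872783

-2.873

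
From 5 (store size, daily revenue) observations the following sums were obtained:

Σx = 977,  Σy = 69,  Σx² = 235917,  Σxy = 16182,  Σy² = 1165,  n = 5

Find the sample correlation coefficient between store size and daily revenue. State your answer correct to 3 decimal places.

0.872

Sxx = Σx² − (Σx)²/n = 235917 − 190905.8 = 45011.2
Sxy = Σxy − (Σx)(Σy)/n = 16182 − 13482.6 = 2699.4
Syy = Σy² − (Σy)²/n = 1165 − 952.2 = 212.8
r = Sxy/√(Sxx·Syy) = 2699.4/√(9578383.36) = 2699.4/3094.896341 = 0.872210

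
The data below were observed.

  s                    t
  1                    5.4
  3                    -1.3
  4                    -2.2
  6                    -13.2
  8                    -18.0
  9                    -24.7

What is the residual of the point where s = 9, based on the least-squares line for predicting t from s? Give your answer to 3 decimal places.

-1.474

n = 6, Σx = 31, Σy = -54, Σxy = -452.8, Σx² = 207
Sxx = Σx² − (Σx)²/n = 207 − 160.166667 = 46.833333
Sxy = Σxy − (Σx)(Σy)/n = -452.8 − (-279) = -173.8
b = Sxy/Sxx = -173.8/46.833333 = -3.711032
a = ȳ − b·x̄ = -9 − (-3.711032)·5.166667 = 10.173665
ŷ(9) = 10.173665 + (-3.711032)·9 = -23.225623
residual = y − ŷ = -24.7 − (-23.225623) = -1.474377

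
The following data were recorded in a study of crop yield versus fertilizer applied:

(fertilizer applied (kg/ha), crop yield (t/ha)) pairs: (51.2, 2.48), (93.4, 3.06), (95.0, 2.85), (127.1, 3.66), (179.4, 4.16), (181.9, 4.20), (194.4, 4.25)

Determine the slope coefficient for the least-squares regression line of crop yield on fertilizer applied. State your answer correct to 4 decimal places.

0.0131

n = 7, Σx = 922.4, Σy = 24.66, Σxy = 3485.2, Σx² = 139587.74
Sxx = Σx² − (Σx)²/n = 139587.74 − 121545.965714 = 18041.774286
Sxy = Σxy − (Σx)(Σy)/n = 3485.2 − 3249.483429 = 235.716571
b = Sxy/Sxx = 235.716571/18041.774286 = 0.013065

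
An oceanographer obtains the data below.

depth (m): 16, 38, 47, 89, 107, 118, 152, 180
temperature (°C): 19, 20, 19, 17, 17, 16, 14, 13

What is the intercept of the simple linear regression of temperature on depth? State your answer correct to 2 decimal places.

20.78

n = 8, Σx = 747, Σy = 135, Σxy = 11645, Σx² = 92707
Sxx = Σx² − (Σx)²/n = 92707 − 69751.125 = 22955.875
Sxy = Σxy − (Σx)(Σy)/n = 11645 − 12605.625 = -960.625
b = Sxy/Sxx = -960.625/22955.875 = -0.041847
a = ȳ − b·x̄ = 16.875 − (-0.041847)·93.375 = 20.782425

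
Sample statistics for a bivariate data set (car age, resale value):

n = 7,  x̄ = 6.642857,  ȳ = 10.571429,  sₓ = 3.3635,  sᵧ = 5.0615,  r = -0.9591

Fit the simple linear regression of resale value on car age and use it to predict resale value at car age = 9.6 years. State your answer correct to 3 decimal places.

b = r · sᵧ/sₓ = -0.9591 · 5.0615/3.3635 = -1.443284
a = ȳ − b·x̄ = 10.571429 − (-1.443284)·6.642857 = 20.158956
ŷ(9.6) = a + b·9.6 = 20.158956 + (-1.443284)·9.6 = 6.303433

6.303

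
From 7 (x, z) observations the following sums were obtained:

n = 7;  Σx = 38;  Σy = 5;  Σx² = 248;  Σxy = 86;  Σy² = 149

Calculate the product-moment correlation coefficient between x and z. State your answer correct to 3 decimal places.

0.756

Sxx = Σx² − (Σx)²/n = 248 − 206.285714 = 41.714286
Sxy = Σxy − (Σx)(Σy)/n = 86 − 27.142857 = 58.857143
Syy = Σy² − (Σy)²/n = 149 − 3.571429 = 145.428571
r = Sxy/√(Sxx·Syy) = 58.857143/√(6066.448980) = 58.857143/77.887412 = 0.755670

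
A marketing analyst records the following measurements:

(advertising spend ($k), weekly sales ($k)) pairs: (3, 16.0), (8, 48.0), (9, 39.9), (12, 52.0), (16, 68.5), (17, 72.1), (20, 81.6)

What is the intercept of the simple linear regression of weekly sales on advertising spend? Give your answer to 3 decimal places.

9.235

n = 7, Σx = 85, Σy = 378.1, Σxy = 5368.8, Σx² = 1243
Sxx = Σx² − (Σx)²/n = 1243 − 1032.142857 = 210.857143
Sxy = Σxy − (Σx)(Σy)/n = 5368.8 − 4591.214286 = 777.585714
b = Sxy/Sxx = 777.585714/210.857143 = 3.687737
a = ȳ − b·x̄ = 54.014286 − 3.687737·12.142857 = 9.234621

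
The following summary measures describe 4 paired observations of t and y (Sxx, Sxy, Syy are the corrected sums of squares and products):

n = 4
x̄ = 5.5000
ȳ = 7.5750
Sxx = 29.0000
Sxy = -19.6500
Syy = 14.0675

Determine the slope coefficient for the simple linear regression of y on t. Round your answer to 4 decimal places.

b = Sxy/Sxx = -19.65/29 = -0.677586

-0.6776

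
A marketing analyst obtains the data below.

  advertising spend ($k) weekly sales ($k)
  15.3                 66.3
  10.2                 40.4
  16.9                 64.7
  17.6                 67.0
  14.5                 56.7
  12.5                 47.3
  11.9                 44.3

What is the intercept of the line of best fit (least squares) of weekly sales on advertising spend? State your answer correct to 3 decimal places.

-0.944

n = 7, Σx = 98.9, Σy = 386.7, Σxy = 5639.67, Σx² = 1441.61
Sxx = Σx² − (Σx)²/n = 1441.61 − 1397.315714 = 44.294286
Sxy = Σxy − (Σx)(Σy)/n = 5639.67 − 5463.518571 = 176.151429
b = Sxy/Sxx = 176.151429/44.294286 = 3.976843
a = ȳ − b·x̄ = 55.242857 − 3.976843·14.128571 = -0.944256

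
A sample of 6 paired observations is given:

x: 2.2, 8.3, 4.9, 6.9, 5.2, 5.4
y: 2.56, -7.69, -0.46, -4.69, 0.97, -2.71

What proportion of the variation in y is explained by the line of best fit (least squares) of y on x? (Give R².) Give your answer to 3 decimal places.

n = 6, Σx = 32.9, Σy = -12.02, Σxy = -102.4, Σx² = 201.55, Σy² = 96.1824
Sxx = Σx² − (Σx)²/n = 201.55 − 180.401667 = 21.148333
Sxy = Σxy − (Σx)(Σy)/n = -102.4 − (-65.909667) = -36.490333
Syy = Σy² − (Σy)²/n = 96.1824 − 24.080067 = 72.102333
R² = Sxy²/(Sxx·Syy) = (-36.490333)²/(21.148333·72.102333) = 0.873233

0.873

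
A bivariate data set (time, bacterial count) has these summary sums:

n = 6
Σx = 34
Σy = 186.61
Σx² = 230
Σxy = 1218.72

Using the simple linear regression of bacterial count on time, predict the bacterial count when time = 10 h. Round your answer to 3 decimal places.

Sxx = Σx² − (Σx)²/n = 230 − 192.666667 = 37.333333
Sxy = Σxy − (Σx)(Σy)/n = 1218.72 − 1057.456667 = 161.263333
b = Sxy/Sxx = 161.263333/37.333333 = 4.319554
a = ȳ − b·x̄ = 31.101667 − 4.319554·5.666667 = 6.624196
ŷ(10) = a + b·10 = 6.624196 + 4.319554·10 = 49.819732

49.820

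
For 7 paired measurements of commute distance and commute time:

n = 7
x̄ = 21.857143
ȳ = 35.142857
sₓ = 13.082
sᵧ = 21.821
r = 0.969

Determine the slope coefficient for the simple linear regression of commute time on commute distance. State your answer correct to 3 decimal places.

1.616

b = r · sᵧ/sₓ = 0.969 · 21.821/13.082 = 1.616309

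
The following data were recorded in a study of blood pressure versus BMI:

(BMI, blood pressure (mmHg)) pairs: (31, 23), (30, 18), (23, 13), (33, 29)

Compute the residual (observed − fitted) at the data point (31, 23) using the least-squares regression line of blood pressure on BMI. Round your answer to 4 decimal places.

-0.2555

n = 4, Σx = 117, Σy = 83, Σxy = 2509, Σx² = 3479
Sxx = Σx² − (Σx)²/n = 3479 − 3422.25 = 56.75
Sxy = Σxy − (Σx)(Σy)/n = 2509 − 2427.75 = 81.25
b = Sxy/Sxx = 81.25/56.75 = 1.431718
a = ȳ − b·x̄ = 20.75 − 1.431718·29.25 = -21.127753
ŷ(31) = -21.127753 + 1.431718·31 = 23.255507
residual = y − ŷ = 23 − 23.255507 = -0.255507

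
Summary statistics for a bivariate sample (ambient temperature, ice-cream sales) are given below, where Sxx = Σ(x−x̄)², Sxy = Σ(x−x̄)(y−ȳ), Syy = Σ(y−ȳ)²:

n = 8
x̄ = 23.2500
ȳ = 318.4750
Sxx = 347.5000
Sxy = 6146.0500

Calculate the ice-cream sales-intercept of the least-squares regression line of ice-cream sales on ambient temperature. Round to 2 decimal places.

b = Sxy/Sxx = 6146.05/347.5 = 17.686475
a = ȳ − b·x̄ = 318.475 − 17.686475·23.25 = -92.735540

-92.74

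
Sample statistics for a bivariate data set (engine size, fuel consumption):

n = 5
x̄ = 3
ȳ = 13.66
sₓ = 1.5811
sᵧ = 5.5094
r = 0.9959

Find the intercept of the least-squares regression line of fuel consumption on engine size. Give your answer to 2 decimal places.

3.25

b = r · sᵧ/sₓ = 0.9959 · 5.5094/1.5811 = 3.470249
a = ȳ − b·x̄ = 13.66 − 3.470249·3 = 3.249252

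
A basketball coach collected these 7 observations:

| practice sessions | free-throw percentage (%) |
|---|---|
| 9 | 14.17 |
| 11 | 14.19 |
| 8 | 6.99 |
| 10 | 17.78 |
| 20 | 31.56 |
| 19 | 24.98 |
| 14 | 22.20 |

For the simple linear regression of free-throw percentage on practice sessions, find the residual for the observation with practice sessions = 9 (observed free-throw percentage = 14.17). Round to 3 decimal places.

n = 7, Σx = 91, Σy = 131.87, Σxy = 1933.96, Σx² = 1323
Sxx = Σx² − (Σx)²/n = 1323 − 1183 = 140
Sxy = Σxy − (Σx)(Σy)/n = 1933.96 − 1714.31 = 219.65
b = Sxy/Sxx = 219.65/140 = 1.568929
a = ȳ − b·x̄ = 18.838571 − 1.568929·13 = -1.5575
ŷ(9) = -1.5575 + 1.568929·9 = 12.562857
residual = y − ŷ = 14.17 − 12.562857 = 1.607143

1.607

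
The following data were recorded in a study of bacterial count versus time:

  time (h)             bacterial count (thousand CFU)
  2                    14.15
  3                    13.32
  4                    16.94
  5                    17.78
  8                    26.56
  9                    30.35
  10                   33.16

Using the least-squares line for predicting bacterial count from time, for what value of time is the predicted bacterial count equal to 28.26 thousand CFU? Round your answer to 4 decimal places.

n = 7, Σx = 41, Σy = 152.26, Σxy = 1042.15, Σx² = 299
Sxx = Σx² − (Σx)²/n = 299 − 240.142857 = 58.857143
Sxy = Σxy − (Σx)(Σy)/n = 1042.15 − 891.808571 = 150.341429
b = Sxy/Sxx = 150.341429/58.857143 = 2.554345
a = ȳ − b·x̄ = 21.751429 − 2.554345·5.857143 = 6.790267
Set a + b·x = 28.26: x = (28.26 − 6.790267) / 2.554345 = 8.405182

8.4052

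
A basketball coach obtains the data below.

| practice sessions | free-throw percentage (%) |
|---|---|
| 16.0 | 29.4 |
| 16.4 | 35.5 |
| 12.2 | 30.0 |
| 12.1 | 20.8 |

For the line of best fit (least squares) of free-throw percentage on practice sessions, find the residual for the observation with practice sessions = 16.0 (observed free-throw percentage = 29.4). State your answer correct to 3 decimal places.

n = 4, Σx = 56.7, Σy = 115.7, Σxy = 1670.28, Σx² = 820.21
Sxx = Σx² − (Σx)²/n = 820.21 − 803.7225 = 16.4875
Sxy = Σxy − (Σx)(Σy)/n = 1670.28 − 1640.0475 = 30.2325
b = Sxy/Sxx = 30.2325/16.4875 = 1.833662
a = ȳ − b·x̄ = 28.925 − 1.833662·14.175 = 2.932843
ŷ(16.0) = 2.932843 + 1.833662·16 = 32.271433
residual = y − ŷ = 29.4 − 32.271433 = -2.871433

-2.871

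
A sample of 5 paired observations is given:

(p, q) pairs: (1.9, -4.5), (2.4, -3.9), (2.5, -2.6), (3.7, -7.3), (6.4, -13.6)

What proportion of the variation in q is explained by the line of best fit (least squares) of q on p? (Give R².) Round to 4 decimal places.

n = 5, Σx = 16.9, Σy = -31.9, Σxy = -138.46, Σx² = 70.27, Σy² = 280.47
Sxx = Σx² − (Σx)²/n = 70.27 − 57.122 = 13.148
Sxy = Σxy − (Σx)(Σy)/n = -138.46 − (-107.822) = -30.638
Syy = Σy² − (Σy)²/n = 280.47 − 203.522 = 76.948
R² = Sxy²/(Sxx·Syy) = (-30.638)²/(13.148·76.948) = 0.927820

0.9278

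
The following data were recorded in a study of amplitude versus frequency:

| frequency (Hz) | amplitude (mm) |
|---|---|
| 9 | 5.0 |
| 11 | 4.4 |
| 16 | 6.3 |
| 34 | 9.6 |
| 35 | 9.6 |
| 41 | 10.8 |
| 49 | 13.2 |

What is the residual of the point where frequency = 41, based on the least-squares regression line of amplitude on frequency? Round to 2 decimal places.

-0.31

n = 7, Σx = 195, Σy = 58.9, Σxy = 1946.2, Σx² = 6921
Sxx = Σx² − (Σx)²/n = 6921 − 5432.142857 = 1488.857143
Sxy = Σxy − (Σx)(Σy)/n = 1946.2 − 1640.785714 = 305.414286
b = Sxy/Sxx = 305.414286/1488.857143 = 0.205133
a = ȳ − b·x̄ = 8.414286 − 0.205133·27.857143 = 2.699856
ŷ(41) = 2.699856 + 0.205133·41 = 11.110324
residual = y − ŷ = 10.8 − 11.110324 = -0.310324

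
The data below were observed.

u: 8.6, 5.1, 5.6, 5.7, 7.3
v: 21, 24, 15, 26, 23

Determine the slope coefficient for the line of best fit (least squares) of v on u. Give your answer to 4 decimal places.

n = 5, Σx = 32.3, Σy = 109, Σxy = 703.1, Σx² = 217.11
Sxx = Σx² − (Σx)²/n = 217.11 − 208.658 = 8.452
Sxy = Σxy − (Σx)(Σy)/n = 703.1 − 704.14 = -1.04
b = Sxy/Sxx = -1.04/8.452 = -0.123048

-0.1230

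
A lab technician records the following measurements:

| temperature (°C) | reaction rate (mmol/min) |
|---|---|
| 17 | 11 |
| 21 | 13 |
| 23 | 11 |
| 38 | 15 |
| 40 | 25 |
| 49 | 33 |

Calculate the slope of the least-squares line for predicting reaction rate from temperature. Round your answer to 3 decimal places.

0.634

n = 6, Σx = 188, Σy = 108, Σxy = 3900, Σx² = 6704
Sxx = Σx² − (Σx)²/n = 6704 − 5890.666667 = 813.333333
Sxy = Σxy − (Σx)(Σy)/n = 3900 − 3384 = 516
b = Sxy/Sxx = 516/813.333333 = 0.634426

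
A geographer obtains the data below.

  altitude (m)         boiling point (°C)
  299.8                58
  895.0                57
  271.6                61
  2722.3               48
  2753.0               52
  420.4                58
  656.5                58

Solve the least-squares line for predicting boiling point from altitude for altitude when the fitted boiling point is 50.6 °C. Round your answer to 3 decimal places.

2579.264

n = 7, Σx = 8018.6, Σy = 392, Σxy = 421257.6, Σx² = 16562326.3
Sxx = Σx² − (Σx)²/n = 16562326.3 − 9185420.851429 = 7376905.448571
Sxy = Σxy − (Σx)(Σy)/n = 421257.6 − 449041.6 = -27784
b = Sxy/Sxx = -27784/7376905.448571 = -0.003766
a = ȳ − b·x̄ = 56 − (-0.003766)·1145.514286 = 60.314407
Set a + b·x = 50.6: x = (50.6 − 60.314407) / (-0.003766) = 2579.263545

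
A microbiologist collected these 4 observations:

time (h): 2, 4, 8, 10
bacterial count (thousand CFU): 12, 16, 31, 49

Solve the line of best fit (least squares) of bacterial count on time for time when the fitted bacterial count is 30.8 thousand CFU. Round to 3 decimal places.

6.854

n = 4, Σx = 24, Σy = 108, Σxy = 826, Σx² = 184
Sxx = Σx² − (Σx)²/n = 184 − 144 = 40
Sxy = Σxy − (Σx)(Σy)/n = 826 − 648 = 178
b = Sxy/Sxx = 178/40 = 4.45
a = ȳ − b·x̄ = 27 − 4.45·6 = 0.3
Set a + b·x = 30.8: x = (30.8 − 0.3) / 4.45 = 6.853933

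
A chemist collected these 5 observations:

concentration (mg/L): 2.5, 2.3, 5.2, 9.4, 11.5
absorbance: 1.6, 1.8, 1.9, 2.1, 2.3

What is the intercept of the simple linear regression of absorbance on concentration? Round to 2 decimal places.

1.55

n = 5, Σx = 30.9, Σy = 9.7, Σxy = 64.21, Σx² = 259.19
Sxx = Σx² − (Σx)²/n = 259.19 − 190.962 = 68.228
Sxy = Σxy − (Σx)(Σy)/n = 64.21 − 59.946 = 4.264
b = Sxy/Sxx = 4.264/68.228 = 0.062496
a = ȳ − b·x̄ = 1.94 − 0.062496·6.18 = 1.553773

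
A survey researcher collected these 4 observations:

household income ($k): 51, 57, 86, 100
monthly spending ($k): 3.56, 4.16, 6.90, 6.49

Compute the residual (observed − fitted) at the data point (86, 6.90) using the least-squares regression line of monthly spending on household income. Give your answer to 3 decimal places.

0.786

n = 4, Σx = 294, Σy = 21.11, Σxy = 1661.08, Σx² = 23246
Sxx = Σx² − (Σx)²/n = 23246 − 21609 = 1637
Sxy = Σxy − (Σx)(Σy)/n = 1661.08 − 1551.585 = 109.495
b = Sxy/Sxx = 109.495/1637 = 0.066888
a = ȳ − b·x̄ = 5.2775 − 0.066888·73.5 = 0.361261
ŷ(86) = 0.361261 + 0.066888·86 = 6.113595
residual = y − ŷ = 6.90 − 6.113595 = 0.786405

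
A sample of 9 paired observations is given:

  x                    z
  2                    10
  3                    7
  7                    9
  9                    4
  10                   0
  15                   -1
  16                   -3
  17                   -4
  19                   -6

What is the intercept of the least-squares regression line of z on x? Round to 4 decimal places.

n = 9, Σx = 98, Σy = 16, Σxy = -105, Σx² = 1374
Sxx = Σx² − (Σx)²/n = 1374 − 1067.111111 = 306.888889
Sxy = Σxy − (Σx)(Σy)/n = -105 − 174.222222 = -279.222222
b = Sxy/Sxx = -279.222222/306.888889 = -0.909848
a = ȳ − b·x̄ = 1.777778 − (-0.909848)·10.888889 = 11.685011

11.6850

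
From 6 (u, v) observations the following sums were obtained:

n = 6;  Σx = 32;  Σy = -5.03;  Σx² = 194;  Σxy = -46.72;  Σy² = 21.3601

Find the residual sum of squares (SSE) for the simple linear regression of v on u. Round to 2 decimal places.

0.18

Sxx = Σx² − (Σx)²/n = 194 − 170.666667 = 23.333333
Sxy = Σxy − (Σx)(Σy)/n = -46.72 − (-26.826667) = -19.893333
Syy = Σy² − (Σy)²/n = 21.3601 − 4.216817 = 17.143283
b = Sxy/Sxx = -19.893333/23.333333 = -0.852571
SSE = Syy − b·Sxy = 17.143283 − (-0.852571)·(-19.893333) = 0.182796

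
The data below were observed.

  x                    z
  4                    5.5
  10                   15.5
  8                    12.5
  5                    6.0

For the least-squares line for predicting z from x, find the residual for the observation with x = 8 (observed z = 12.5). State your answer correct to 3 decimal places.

n = 4, Σx = 27, Σy = 39.5, Σxy = 307, Σx² = 205
Sxx = Σx² − (Σx)²/n = 205 − 182.25 = 22.75
Sxy = Σxy − (Σx)(Σy)/n = 307 − 266.625 = 40.375
b = Sxy/Sxx = 40.375/22.75 = 1.774725
a = ȳ − b·x̄ = 9.875 − 1.774725·6.75 = -2.104396
ŷ(8) = -2.104396 + 1.774725·8 = 12.093407
residual = y − ŷ = 12.5 − 12.093407 = 0.406593

0.407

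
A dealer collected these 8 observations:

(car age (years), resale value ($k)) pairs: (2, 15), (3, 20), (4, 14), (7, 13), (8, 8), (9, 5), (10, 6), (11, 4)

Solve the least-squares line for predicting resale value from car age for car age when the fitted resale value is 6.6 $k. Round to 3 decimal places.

9.336

n = 8, Σx = 54, Σy = 85, Σxy = 450, Σx² = 444
Sxx = Σx² − (Σx)²/n = 444 − 364.5 = 79.5
Sxy = Σxy − (Σx)(Σy)/n = 450 − 573.75 = -123.75
b = Sxy/Sxx = -123.75/79.5 = -1.556604
a = ȳ − b·x̄ = 10.625 − (-1.556604)·6.75 = 21.132075
Set a + b·x = 6.6: x = (6.6 − 21.132075) / (-1.556604) = 9.335758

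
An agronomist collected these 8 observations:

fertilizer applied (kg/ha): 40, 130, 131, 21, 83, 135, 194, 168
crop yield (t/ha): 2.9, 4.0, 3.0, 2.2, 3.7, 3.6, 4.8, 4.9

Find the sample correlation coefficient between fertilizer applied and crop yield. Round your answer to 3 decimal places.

n = 8, Σx = 902, Σy = 29.1, Σxy = 3622.7, Σx² = 127076, Σy² = 111.95
Sxx = Σx² − (Σx)²/n = 127076 − 101700.5 = 25375.5
Sxy = Σxy − (Σx)(Σy)/n = 3622.7 − 3281.025 = 341.675
Syy = Σy² − (Σy)²/n = 111.95 − 105.85125 = 6.09875
r = Sxy/√(Sxx·Syy) = 341.675/√(154758.830625) = 341.675/393.393989 = 0.868531

0.869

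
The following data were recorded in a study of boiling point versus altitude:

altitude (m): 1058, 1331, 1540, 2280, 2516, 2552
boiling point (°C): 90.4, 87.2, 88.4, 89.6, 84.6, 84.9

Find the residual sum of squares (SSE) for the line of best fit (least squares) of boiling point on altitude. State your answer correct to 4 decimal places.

n = 6, Σx = 11277, Σy = 525.1, Σxy = 981648.8, Σx² = 23303885, Σy² = 45983.89
Sxx = Σx² − (Σx)²/n = 23303885 − 21195121.5 = 2108763.5
Sxy = Σxy − (Σx)(Σy)/n = 981648.8 − 986925.45 = -5276.65
Syy = Σy² − (Σy)²/n = 45983.89 − 45955.001667 = 28.888333
b = Sxy/Sxx = -5276.65/2108763.5 = -0.002502
SSE = Syy − b·Sxy = 28.888333 − (-0.002502)·(-5276.65) = 15.684845

15.6848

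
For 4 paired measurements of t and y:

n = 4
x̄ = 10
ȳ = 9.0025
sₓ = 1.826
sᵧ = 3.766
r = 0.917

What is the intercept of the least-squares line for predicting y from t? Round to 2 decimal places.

-9.91

b = r · sᵧ/sₓ = 0.917 · 3.766/1.826 = 1.891250
a = ȳ − b·x̄ = 9.0025 − 1.891250·10 = -9.909997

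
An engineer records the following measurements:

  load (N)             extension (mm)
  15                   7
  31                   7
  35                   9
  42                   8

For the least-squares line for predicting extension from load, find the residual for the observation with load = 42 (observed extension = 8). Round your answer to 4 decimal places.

n = 4, Σx = 123, Σy = 31, Σxy = 973, Σx² = 4175
Sxx = Σx² − (Σx)²/n = 4175 − 3782.25 = 392.75
Sxy = Σxy − (Σx)(Σy)/n = 973 − 953.25 = 19.75
b = Sxy/Sxx = 19.75/392.75 = 0.050286
a = ȳ − b·x̄ = 7.75 − 0.050286·30.75 = 6.203692
ŷ(42) = 6.203692 + 0.050286·42 = 8.315722
residual = y − ŷ = 8 − 8.315722 = -0.315722

-0.3157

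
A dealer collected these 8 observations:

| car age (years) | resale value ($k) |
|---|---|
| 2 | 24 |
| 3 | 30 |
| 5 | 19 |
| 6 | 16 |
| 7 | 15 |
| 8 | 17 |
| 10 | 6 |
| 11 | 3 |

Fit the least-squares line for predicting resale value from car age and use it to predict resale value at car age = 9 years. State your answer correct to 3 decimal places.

9.750

n = 8, Σx = 52, Σy = 130, Σxy = 663, Σx² = 408
Sxx = Σx² − (Σx)²/n = 408 − 338 = 70
Sxy = Σxy − (Σx)(Σy)/n = 663 − 845 = -182
b = Sxy/Sxx = -182/70 = -2.6
a = ȳ − b·x̄ = 16.25 − (-2.6)·6.5 = 33.15
ŷ(9) = a + b·9 = 33.15 + (-2.6)·9 = 9.75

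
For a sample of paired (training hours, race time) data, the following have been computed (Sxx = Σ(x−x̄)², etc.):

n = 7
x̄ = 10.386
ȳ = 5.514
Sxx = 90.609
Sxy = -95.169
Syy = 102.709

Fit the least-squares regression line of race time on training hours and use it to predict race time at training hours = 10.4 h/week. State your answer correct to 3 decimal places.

5.499

b = Sxy/Sxx = -95.169/90.609 = -1.050326
a = ȳ − b·x̄ = 5.514 − (-1.050326)·10.386 = 16.422687
ŷ(10.4) = a + b·10.4 = 16.422687 + (-1.050326)·10.4 = 5.499295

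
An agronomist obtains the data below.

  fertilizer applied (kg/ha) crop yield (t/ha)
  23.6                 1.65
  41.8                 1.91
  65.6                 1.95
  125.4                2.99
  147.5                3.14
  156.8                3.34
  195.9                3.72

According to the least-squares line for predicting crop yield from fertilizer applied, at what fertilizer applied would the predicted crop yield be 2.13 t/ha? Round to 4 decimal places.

64.7881

n = 7, Σx = 756.6, Σy = 18.7, Σxy = 2337.254, Σx² = 107052.02
Sxx = Σx² − (Σx)²/n = 107052.02 − 81777.651429 = 25274.368571
Sxy = Σxy − (Σx)(Σy)/n = 2337.254 − 2021.202857 = 316.051143
b = Sxy/Sxx = 316.051143/25274.368571 = 0.012505
a = ȳ − b·x̄ = 2.671429 − 0.012505·108.085714 = 1.319837
Set a + b·x = 2.13: x = (2.13 − 1.319837) / 0.012505 = 64.788085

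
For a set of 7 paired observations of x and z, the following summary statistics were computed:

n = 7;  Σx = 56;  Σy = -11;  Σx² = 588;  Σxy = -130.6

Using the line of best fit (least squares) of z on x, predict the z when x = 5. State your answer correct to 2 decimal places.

-0.66

Sxx = Σx² − (Σx)²/n = 588 − 448 = 140
Sxy = Σxy − (Σx)(Σy)/n = -130.6 − (-88) = -42.6
b = Sxy/Sxx = -42.6/140 = -0.304286
a = ȳ − b·x̄ = -1.571429 − (-0.304286)·8 = 0.862857
ŷ(5) = a + b·5 = 0.862857 + (-0.304286)·5 = -0.658571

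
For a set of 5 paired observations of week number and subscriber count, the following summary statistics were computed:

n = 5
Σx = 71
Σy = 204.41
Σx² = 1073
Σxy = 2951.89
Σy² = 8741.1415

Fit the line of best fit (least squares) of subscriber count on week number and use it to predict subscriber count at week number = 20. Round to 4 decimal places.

45.2918

Sxx = Σx² − (Σx)²/n = 1073 − 1008.2 = 64.8
Sxy = Σxy − (Σx)(Σy)/n = 2951.89 − 2902.622 = 49.268
b = Sxy/Sxx = 49.268/64.8 = 0.760309
a = ȳ − b·x̄ = 40.882 − 0.760309·14.2 = 30.085617
ŷ(20) = a + b·20 = 30.085617 + 0.760309·20 = 45.291790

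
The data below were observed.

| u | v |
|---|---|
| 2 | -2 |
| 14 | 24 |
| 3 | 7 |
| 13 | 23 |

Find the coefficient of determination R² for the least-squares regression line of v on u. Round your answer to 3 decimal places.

0.947

n = 4, Σx = 32, Σy = 52, Σxy = 652, Σx² = 378, Σy² = 1158
Sxx = Σx² − (Σx)²/n = 378 − 256 = 122
Sxy = Σxy − (Σx)(Σy)/n = 652 − 416 = 236
Syy = Σy² − (Σy)²/n = 1158 − 676 = 482
R² = Sxy²/(Sxx·Syy) = (236)²/(122·482) = 0.947146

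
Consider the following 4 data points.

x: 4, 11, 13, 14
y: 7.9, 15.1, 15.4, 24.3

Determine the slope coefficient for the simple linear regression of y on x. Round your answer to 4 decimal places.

1.3074

n = 4, Σx = 42, Σy = 62.7, Σxy = 738.1, Σx² = 502
Sxx = Σx² − (Σx)²/n = 502 − 441 = 61
Sxy = Σxy − (Σx)(Σy)/n = 738.1 − 658.35 = 79.75
b = Sxy/Sxx = 79.75/61 = 1.307377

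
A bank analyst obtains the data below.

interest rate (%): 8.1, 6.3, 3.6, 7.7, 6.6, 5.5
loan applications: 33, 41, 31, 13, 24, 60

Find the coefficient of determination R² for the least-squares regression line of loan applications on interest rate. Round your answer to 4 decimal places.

0.1305

n = 6, Σx = 37.8, Σy = 202, Σxy = 1225.7, Σx² = 251.36, Σy² = 8076
Sxx = Σx² − (Σx)²/n = 251.36 − 238.14 = 13.22
Sxy = Σxy − (Σx)(Σy)/n = 1225.7 − 1272.6 = -46.9
Syy = Σy² − (Σy)²/n = 8076 − 6800.666667 = 1275.333333
R² = Sxy²/(Sxx·Syy) = (-46.9)²/(13.22·1275.333333) = 0.130464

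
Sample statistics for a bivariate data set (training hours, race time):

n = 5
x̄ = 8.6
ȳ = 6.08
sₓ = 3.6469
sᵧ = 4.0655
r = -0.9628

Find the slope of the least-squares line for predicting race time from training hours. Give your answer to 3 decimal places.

b = r · sᵧ/sₓ = -0.9628 · 4.0655/3.6469 = -1.073313

-1.073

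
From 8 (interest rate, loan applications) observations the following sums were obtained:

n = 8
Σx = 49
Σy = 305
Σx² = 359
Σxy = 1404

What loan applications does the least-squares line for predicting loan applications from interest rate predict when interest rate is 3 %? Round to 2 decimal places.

62.76

Sxx = Σx² − (Σx)²/n = 359 − 300.125 = 58.875
Sxy = Σxy − (Σx)(Σy)/n = 1404 − 1868.125 = -464.125
b = Sxy/Sxx = -464.125/58.875 = -7.883227
a = ȳ − b·x̄ = 38.125 − (-7.883227)·6.125 = 86.409766
ŷ(3) = a + b·3 = 86.409766 + (-7.883227)·3 = 62.760085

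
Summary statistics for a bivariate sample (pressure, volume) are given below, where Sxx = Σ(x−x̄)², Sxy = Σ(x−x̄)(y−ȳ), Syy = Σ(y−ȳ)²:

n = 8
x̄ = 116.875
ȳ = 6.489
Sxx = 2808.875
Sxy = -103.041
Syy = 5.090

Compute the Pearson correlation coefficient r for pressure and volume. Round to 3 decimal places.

-0.862

r = Sxy/√(Sxx·Syy) = -103.041/√(14297.17375) = -103.041/119.570790 = -0.861757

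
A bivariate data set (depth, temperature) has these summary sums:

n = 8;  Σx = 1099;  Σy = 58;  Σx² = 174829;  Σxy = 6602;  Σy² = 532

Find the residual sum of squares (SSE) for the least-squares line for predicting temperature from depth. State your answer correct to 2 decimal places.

33.30

Sxx = Σx² − (Σx)²/n = 174829 − 150975.125 = 23853.875
Sxy = Σxy − (Σx)(Σy)/n = 6602 − 7967.75 = -1365.75
Syy = Σy² − (Σy)²/n = 532 − 420.5 = 111.5
b = Sxy/Sxx = -1365.75/23853.875 = -0.057255
SSE = Syy − b·Sxy = 111.5 − (-0.057255)·(-1365.75) = 33.304191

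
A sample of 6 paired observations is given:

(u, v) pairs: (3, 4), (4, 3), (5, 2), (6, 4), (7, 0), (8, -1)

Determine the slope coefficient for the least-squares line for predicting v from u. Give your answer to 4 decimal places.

-0.9143

n = 6, Σx = 33, Σy = 12, Σxy = 50, Σx² = 199
Sxx = Σx² − (Σx)²/n = 199 − 181.5 = 17.5
Sxy = Σxy − (Σx)(Σy)/n = 50 − 66 = -16
b = Sxy/Sxx = -16/17.5 = -0.914286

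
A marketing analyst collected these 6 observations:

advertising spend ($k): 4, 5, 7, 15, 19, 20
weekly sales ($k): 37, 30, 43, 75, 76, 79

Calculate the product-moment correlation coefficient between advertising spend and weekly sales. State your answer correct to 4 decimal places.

0.9717

n = 6, Σx = 70, Σy = 340, Σxy = 4748, Σx² = 1076, Σy² = 21760
Sxx = Σx² − (Σx)²/n = 1076 − 816.666667 = 259.333333
Sxy = Σxy − (Σx)(Σy)/n = 4748 − 3966.666667 = 781.333333
Syy = Σy² − (Σy)²/n = 21760 − 19266.666667 = 2493.333333
r = Sxy/√(Sxx·Syy) = 781.333333/√(646604.444444) = 781.333333/804.117183 = 0.971666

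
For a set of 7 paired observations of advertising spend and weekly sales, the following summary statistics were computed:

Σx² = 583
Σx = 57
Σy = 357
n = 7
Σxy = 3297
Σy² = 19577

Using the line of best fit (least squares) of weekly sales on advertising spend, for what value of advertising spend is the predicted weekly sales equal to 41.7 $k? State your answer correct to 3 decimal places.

5.309

Sxx = Σx² − (Σx)²/n = 583 − 464.142857 = 118.857143
Sxy = Σxy − (Σx)(Σy)/n = 3297 − 2907 = 390
b = Sxy/Sxx = 390/118.857143 = 3.28125
a = ȳ − b·x̄ = 51 − 3.28125·8.142857 = 24.28125
Set a + b·x = 41.7: x = (41.7 − 24.28125) / 3.28125 = 5.308571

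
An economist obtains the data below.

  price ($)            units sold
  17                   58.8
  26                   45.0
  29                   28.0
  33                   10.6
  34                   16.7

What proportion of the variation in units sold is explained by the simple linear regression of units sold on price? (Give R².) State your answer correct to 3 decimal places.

n = 5, Σx = 139, Σy = 159.1, Σxy = 3899.2, Σx² = 4051, Σy² = 6657.69
Sxx = Σx² − (Σx)²/n = 4051 − 3864.2 = 186.8
Sxy = Σxy − (Σx)(Σy)/n = 3899.2 − 4422.98 = -523.78
Syy = Σy² − (Σy)²/n = 6657.69 − 5062.562 = 1595.128
R² = Sxy²/(Sxx·Syy) = (-523.78)²/(186.8·1595.128) = 0.920715

0.921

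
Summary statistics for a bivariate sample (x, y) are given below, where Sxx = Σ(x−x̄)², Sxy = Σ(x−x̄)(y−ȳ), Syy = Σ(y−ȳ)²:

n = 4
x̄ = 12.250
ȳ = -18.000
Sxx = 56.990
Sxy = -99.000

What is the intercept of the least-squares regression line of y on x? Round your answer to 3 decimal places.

3.280

b = Sxy/Sxx = -99/56.99 = -1.737147
a = ȳ − b·x̄ = -18 − (-1.737147)·12.25 = 3.280049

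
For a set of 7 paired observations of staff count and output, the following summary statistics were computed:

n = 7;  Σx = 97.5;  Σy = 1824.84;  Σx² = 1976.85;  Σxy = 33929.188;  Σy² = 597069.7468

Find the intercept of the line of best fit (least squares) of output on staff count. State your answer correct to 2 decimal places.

69.10

Sxx = Σx² − (Σx)²/n = 1976.85 − 1358.035714 = 618.814286
Sxy = Σxy − (Σx)(Σy)/n = 33929.188 − 25417.414286 = 8511.773714
b = Sxy/Sxx = 8511.773714/618.814286 = 13.754973
a = ȳ − b·x̄ = 260.691429 − 13.754973·13.928571 = 69.104306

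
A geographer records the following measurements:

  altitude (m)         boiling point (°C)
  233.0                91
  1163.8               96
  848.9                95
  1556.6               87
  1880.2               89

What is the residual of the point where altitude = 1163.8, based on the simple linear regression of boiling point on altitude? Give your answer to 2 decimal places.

n = 5, Σx = 5682.5, Σy = 458, Σxy = 516335.3, Σx² = 8087506.25
Sxx = Σx² − (Σx)²/n = 8087506.25 − 6458161.25 = 1629345
Sxy = Σxy − (Σx)(Σy)/n = 516335.3 − 520517 = -4181.7
b = Sxy/Sxx = -4181.7/1629345 = -0.002566
a = ȳ − b·x̄ = 91.6 − (-0.002566)·1136.5 = 94.516818
ŷ(1163.8) = 94.516818 + (-0.002566)·1163.8 = 91.529935
residual = y − ŷ = 96 − 91.529935 = 4.470065

4.47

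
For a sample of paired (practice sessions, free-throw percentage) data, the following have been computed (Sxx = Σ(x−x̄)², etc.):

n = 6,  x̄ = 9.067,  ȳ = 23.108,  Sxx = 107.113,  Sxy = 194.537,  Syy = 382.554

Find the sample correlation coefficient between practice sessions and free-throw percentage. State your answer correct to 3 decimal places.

r = Sxy/√(Sxx·Syy) = 194.537/√(40976.506602) = 194.537/202.426546 = 0.961025

0.961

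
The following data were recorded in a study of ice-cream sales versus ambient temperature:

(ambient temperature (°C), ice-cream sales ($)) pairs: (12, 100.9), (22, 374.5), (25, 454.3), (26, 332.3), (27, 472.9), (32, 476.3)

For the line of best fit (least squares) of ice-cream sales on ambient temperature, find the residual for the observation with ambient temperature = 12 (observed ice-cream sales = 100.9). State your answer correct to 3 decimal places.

-34.632

n = 6, Σx = 144, Σy = 2211.2, Σxy = 57457, Σx² = 3682
Sxx = Σx² − (Σx)²/n = 3682 − 3456 = 226
Sxy = Σxy − (Σx)(Σy)/n = 57457 − 53068.8 = 4388.2
b = Sxy/Sxx = 4388.2/226 = 19.416814
a = ȳ − b·x̄ = 368.533333 − 19.416814·24 = -97.470206
ŷ(12) = -97.470206 + 19.416814·12 = 135.531563
residual = y − ŷ = 100.9 − 135.531563 = -34.631563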